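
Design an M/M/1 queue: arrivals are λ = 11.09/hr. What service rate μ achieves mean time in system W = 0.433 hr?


W = 1/(μ−λ) ⇒ μ − λ = 1/W = 1/0.433 = 2.3095
μ = λ + 1/W = 11.09 + 2.3095 = 13.3995 per hr

Final: 13.3995 /hr


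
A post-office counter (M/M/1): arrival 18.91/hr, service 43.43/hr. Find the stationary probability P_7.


ρ = 18.91/43.43 = 0.4354
P_n = (1−ρ)·ρ^n = (1 − 0.4354)·0.4354^7 = 0.5646·0.002967 = 0.001675

Final: 0.001675


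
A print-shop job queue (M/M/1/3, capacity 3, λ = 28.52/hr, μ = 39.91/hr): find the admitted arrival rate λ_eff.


ρ = 0.7146; P_K = (1−ρ)ρ^3/(1−ρ^4) = 0.140887
λ_eff = λ(1 − P_K) = 28.52·(1 − 0.140887) = 28.52·0.859113 = 24.5019 /hr

Final: 24.5019 /hr


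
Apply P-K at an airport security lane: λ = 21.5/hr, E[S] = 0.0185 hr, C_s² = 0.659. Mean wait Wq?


ρ = λ·E[S] = 21.5·0.0185 = 0.3977
E[S²] = E[S]²(1+C_s²) = 0.0185²·(1+0.659) = 0.0005678
Wq = λ·E[S²]/(2(1−ρ)) = 21.5·0.0005678/(2·0.6022) = 0.01013 hr

Final: 0.01013 hr


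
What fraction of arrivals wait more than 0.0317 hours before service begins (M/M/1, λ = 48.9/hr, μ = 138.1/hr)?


ρ = 48.9/138.1 = 0.3541
P(Wq > t) = ρ·e^{−(μ−λ)t} = 0.3541·e^{−2.8276}
= 0.3541·0.059152 = 0.020945

Final: 0.020945


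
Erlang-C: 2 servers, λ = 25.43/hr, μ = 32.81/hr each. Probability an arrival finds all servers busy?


a = λ/μ = 0.7751; ρ = a/2 = 0.3875
P₀ = 0.441406 (from M/M/c formula)
C(c,a) = [a^c/(c!(1−ρ))]·P₀ = [0.60073/(2·0.6125)]·0.441406
= 0.49042·0.441406 = 0.216474

Final: 0.216474


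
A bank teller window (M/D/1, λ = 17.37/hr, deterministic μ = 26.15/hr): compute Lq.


ρ = 17.37/26.15 = 0.6642
M/D/1: Lq = ρ²/(2(1−ρ)) = 0.4412/(2·0.3358) = 0.65706

Final: 0.65706


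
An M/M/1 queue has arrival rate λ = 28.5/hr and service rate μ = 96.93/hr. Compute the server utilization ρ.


ρ = λ/μ = 28.5/96.93 = 0.2940

Final: 0.2940


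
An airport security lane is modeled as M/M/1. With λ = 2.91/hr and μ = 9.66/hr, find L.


ρ = λ/μ = 2.91/9.66 = 0.3012
L = ρ/(1−ρ) = 0.3012/(1 − 0.3012) = 0.3012/0.6988 = 0.4311

Final: 0.4311


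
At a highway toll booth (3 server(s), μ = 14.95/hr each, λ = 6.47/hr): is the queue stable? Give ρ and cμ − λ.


Total capacity cμ = 3·14.95 = 44.85/hr
ρ = λ/(cμ) = 6.47/44.85 = 0.1443
Stable ⇔ ρ < 1: YES
Spare capacity = cμ − λ = 44.85 − 6.47 = 38.38/hr

Final: ρ = 0.1443; stable; margin = 38.38/hr


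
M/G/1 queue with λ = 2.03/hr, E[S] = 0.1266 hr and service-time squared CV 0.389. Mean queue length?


ρ = λ·E[S] = 2.03·0.1266 = 0.2570
Lq = ρ²(1+C_s²)/(2(1−ρ)) = 0.06605·(1+0.389)/(2·0.7430)
= 0.06605·1.3890/1.4860 = 0.06174

Final: 0.06174


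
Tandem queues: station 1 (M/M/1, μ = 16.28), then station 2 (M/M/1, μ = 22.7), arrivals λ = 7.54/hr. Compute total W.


Each node sees arrival rate λ = 7.54/hr (tandem ⇒ throughput preserved).
W₁ = 1/(μ₁−λ) = 1/(16.28−7.54) = 0.11442 hr
W₂ = 1/(μ₂−λ) = 1/(22.7−7.54) = 0.06596 hr
W_total = W₁ + W₂ = 0.11442 + 0.06596 = 0.18038 hr

Final: 0.18038 hr


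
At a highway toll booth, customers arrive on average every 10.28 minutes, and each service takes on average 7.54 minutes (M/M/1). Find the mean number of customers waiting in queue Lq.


λ = 60/10.28 = 5.8366 /hr
μ = 60/7.54 = 7.9576 /hr
ρ = λ/μ = 5.8366/7.9576 = 0.7335
Lq = ρ²/(1−ρ) = 0.5380/0.2665 = 2.0184

Final: 2.0184


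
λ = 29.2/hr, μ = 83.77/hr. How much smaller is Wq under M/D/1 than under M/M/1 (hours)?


ρ = 29.2/83.77 = 0.3486
Wq(M/M/1) = ρ/(μ−λ) = 0.3486/54.57 = 0.006388 hr
Wq(M/D/1) = ρ/(2(μ−λ)) = 0.003194 hr
Savings = 0.006388 − 0.003194 = 0.003194 hr

Final: 0.003194 hr


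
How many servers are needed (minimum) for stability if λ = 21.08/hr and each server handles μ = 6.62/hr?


Stability requires cμ > λ ⇔ c > λ/μ.
λ/μ = 21.08/6.62 = 3.1843
Minimum integer c = ⌊3.1843⌋ + 1 = 4
Check: 4·6.62 = 26.48 > 21.08, while 3·6.62 = 19.86 ≤ 21.08

Final: 4 servers


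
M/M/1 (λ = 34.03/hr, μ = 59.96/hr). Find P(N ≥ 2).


ρ = 34.03/59.96 = 0.5675
P(N ≥ n) = ρ^n = 0.5675^2 = 0.322107

Final: 0.322107


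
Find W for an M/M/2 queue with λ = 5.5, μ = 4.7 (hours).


a = 1.1702; ρ = 0.5851; P₀ = 0.261745
Lq = P₀·a^c·ρ/(c!(1−ρ)²) = 0.60917
Wq = Lq/λ = 0.60917/5.5 = 0.11076 hr
W = Wq + 1/μ = 0.11076 + 0.21277 = 0.32352 hr

Final: 0.32352 hr


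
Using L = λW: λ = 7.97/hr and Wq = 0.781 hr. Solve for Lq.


Lq = λWq = 7.97·0.781 = 6.2246

Final: 6.2246


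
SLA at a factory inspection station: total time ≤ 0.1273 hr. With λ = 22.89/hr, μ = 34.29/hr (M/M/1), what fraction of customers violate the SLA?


W ~ Exponential(μ−λ) for M/M/1.
μ − λ = 34.29 − 22.89 = 11.4000
P(W > t) = e^{−(μ−λ)t} = e^{−1.4512} = 0.234284

Final: 0.234284


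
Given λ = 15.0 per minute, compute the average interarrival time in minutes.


Mean interarrival time = 1/λ = 1/15.0 minute = 0.06667 minute
In minutes: 0.06667 × 1 = 0.06667 min

Final: 0.06667 min


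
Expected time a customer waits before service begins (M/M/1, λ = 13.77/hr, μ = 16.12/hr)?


ρ = 13.77/16.12 = 0.8542
Wq = ρ/(μ−λ) = 0.8542/(16.12 − 13.77) = 0.8542/2.35 = 0.3635 hr

Final: 0.3635 hr


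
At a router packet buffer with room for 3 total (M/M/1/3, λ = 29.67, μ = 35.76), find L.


ρ = 29.67/35.76 = 0.8297
L = ρ[1 − (K+1)ρ^K + Kρ^(K+1)] / [(1−ρ)(1−ρ^(K+1))]
Numerator: 0.8297·(1 − 4·0.571163 + 3·0.473893) = 0.113690
Denominator: (0.1703)·(0.526107) = 0.089597
L = 0.113690/0.089597 = 1.2689

Final: 1.2689


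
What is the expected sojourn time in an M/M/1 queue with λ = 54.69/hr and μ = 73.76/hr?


W = 1/(μ−λ) = 1/(73.76 − 54.69) = 1/19.07 = 0.05244 hr

Final: 0.05244 hr


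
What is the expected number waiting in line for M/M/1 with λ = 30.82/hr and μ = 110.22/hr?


ρ = 30.82/110.22 = 0.2796
Lq = ρ²/(1−ρ) = 0.07819/0.7204 = 0.1085

Final: 0.1085


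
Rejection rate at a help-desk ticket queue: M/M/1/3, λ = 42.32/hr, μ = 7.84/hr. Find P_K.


ρ = λ/μ = 42.32/7.84 = 5.3980
P_K = (1−ρ)ρ^K/(1−ρ^(K+1)) = (-4.3980·157.285537)/(1 − 849.020908)
= -691.735371/-848.020908 = 0.815706

Final: 0.815706


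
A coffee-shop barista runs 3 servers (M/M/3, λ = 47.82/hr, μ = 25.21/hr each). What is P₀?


a = λ/μ = 47.82/25.21 = 1.8969; ρ = a/c = 0.6323
Σ_{k=0}^{2} a^k/k! (terms k=0..2) = 1.00000 + 1.89687 + 1.79905 = 4.69592
Tail: a^3/(3!(1−ρ)) = 6.82512/(6·0.3677) = 3.09351
P₀ = 1/(4.69592 + 3.09351) = 1/7.78943 = 0.128379

Final: 0.128379


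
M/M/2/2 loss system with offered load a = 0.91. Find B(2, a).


B(c,a) = (a^c/c!) / Σ_{k=0}^{c} a^k/k!
a^2/2! = 0.414050
Σ terms (k=0..2): 1.00000 + 0.91000 + 0.41405 = 2.324050
B = 0.414050/2.324050 = 0.178159

Final: 0.178159


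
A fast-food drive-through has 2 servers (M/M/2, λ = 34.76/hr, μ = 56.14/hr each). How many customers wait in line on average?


a = λ/μ = 0.6192; ρ = a/2 = 0.3096
P₀ = 0.527203
Lq = P₀·a^c·ρ / (c!·(1−ρ)²) = 0.527203·0.38337·0.3096/(2·0.47668)
= 0.06563

Final: 0.06563


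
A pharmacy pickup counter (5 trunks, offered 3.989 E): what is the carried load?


B(5,3.989) = 0.198083 (Erlang-B)
Carried load = a(1 − B) = 3.989·(1 − 0.198083) = 3.989·0.801917 = 3.1988 E

Final: 3.1988 Erlangs


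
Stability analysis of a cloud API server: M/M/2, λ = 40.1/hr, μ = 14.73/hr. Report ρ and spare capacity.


Total capacity cμ = 2·14.73 = 29.46/hr
ρ = λ/(cμ) = 40.1/29.46 = 1.3612
Stable ⇔ ρ < 1: NO
Spare capacity = cμ − λ = 29.46 − 40.1 = -10.64/hr

Final: ρ = 1.3612; unstable; margin = -10.64/hr


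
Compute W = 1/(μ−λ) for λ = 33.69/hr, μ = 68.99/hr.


W = 1/(μ−λ) = 1/(68.99 − 33.69) = 1/35.30 = 0.02833 hr

Final: 0.02833 hr


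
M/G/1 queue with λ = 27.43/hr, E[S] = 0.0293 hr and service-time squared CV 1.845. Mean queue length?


ρ = λ·E[S] = 27.43·0.0293 = 0.8037
Lq = ρ²(1+C_s²)/(2(1−ρ)) = 0.6459·(1+1.845)/(2·0.1963)
= 0.6459·2.8450/0.3926 = 4.68076

Final: 4.68076


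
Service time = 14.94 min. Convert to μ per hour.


μ = 1/(service time) in consistent units.
1 hour = 60 min, so μ = 60/14.94 = 4.0161 per hour

Final: 4.0161 /hr


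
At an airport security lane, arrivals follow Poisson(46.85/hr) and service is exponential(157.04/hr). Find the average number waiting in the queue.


ρ = 46.85/157.04 = 0.2983
Lq = ρ²/(1−ρ) = 0.08900/0.7017 = 0.1268

Final: 0.1268


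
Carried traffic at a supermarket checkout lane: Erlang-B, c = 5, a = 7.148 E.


B(5,7.148) = 0.433348 (Erlang-B)
Carried load = a(1 − B) = 7.148·(1 − 0.433348) = 7.148·0.566652 = 4.0504 E

Final: 4.0504 Erlangs


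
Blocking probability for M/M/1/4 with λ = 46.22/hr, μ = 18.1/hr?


ρ = λ/μ = 46.22/18.1 = 2.5536
P_K = (1−ρ)ρ^K/(1−ρ^(K+1)) = (-1.5536·42.521195)/(1 − 108.581749)
= -66.060553/-107.581749 = 0.614050

Final: 0.614050


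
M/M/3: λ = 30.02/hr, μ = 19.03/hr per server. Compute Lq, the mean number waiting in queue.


a = λ/μ = 1.5775; ρ = a/3 = 0.5258
P₀ = 0.192247
Lq = P₀·a^c·ρ / (c!·(1−ρ)²) = 0.192247·3.92569·0.5258/(6·0.22483)
= 0.29418

Final: 0.29418


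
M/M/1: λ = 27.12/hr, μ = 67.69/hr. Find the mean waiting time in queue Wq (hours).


ρ = 27.12/67.69 = 0.4007
Wq = ρ/(μ−λ) = 0.4007/(67.69 − 27.12) = 0.4007/40.57 = 0.009876 hr

Final: 0.009876 hr


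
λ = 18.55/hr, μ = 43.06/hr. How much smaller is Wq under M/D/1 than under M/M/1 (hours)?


ρ = 18.55/43.06 = 0.4308
Wq(M/M/1) = ρ/(μ−λ) = 0.4308/24.51 = 0.01758 hr
Wq(M/D/1) = ρ/(2(μ−λ)) = 0.008788 hr
Savings = 0.01758 − 0.008788 = 0.008788 hr

Final: 0.008788 hr


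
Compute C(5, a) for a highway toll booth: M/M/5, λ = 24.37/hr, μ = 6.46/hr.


a = λ/μ = 3.7724; ρ = a/5 = 0.7545
P₀ = 0.018113 (from M/M/c formula)
C(c,a) = [a^c/(c!(1−ρ))]·P₀ = [764.03817/(120·0.2455)]·0.018113
= 25.93362·0.018113 = 0.469741

Final: 0.469741


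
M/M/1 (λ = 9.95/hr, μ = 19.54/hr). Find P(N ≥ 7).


ρ = 9.95/19.54 = 0.5092
P(N ≥ n) = ρ^n = 0.5092^7 = 0.008877

Final: 0.008877


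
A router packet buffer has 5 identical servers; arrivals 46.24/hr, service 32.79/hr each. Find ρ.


ρ = λ/(cμ) = 46.24/(5·32.79) = 46.24/163.95 = 0.2820

Final: 0.2820


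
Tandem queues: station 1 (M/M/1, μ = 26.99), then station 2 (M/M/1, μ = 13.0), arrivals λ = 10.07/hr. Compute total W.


Each node sees arrival rate λ = 10.07/hr (tandem ⇒ throughput preserved).
W₁ = 1/(μ₁−λ) = 1/(26.99−10.07) = 0.05910 hr
W₂ = 1/(μ₂−λ) = 1/(13.0−10.07) = 0.34130 hr
W_total = W₁ + W₂ = 0.05910 + 0.34130 = 0.40040 hr

Final: 0.40040 hr


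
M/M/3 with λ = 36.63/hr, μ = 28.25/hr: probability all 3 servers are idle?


a = λ/μ = 36.63/28.25 = 1.2966; ρ = a/c = 0.4322
Σ_{k=0}^{2} a^k/k! (terms k=0..2) = 1.00000 + 1.29664 + 0.84063 = 3.13727
Tail: a^3/(3!(1−ρ)) = 2.17999/(6·0.5678) = 0.63991
P₀ = 1/(3.13727 + 0.63991) = 1/3.77718 = 0.264748

Final: 0.264748


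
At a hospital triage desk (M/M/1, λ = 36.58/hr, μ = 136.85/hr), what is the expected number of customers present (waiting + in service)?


ρ = λ/μ = 36.58/136.85 = 0.2673
L = ρ/(1−ρ) = 0.2673/(1 − 0.2673) = 0.2673/0.7327 = 0.3648

Final: 0.3648


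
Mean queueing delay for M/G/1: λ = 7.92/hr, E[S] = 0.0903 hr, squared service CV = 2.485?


ρ = λ·E[S] = 7.92·0.0903 = 0.7152
E[S²] = E[S]²(1+C_s²) = 0.0903²·(1+2.485) = 0.028417
Wq = λ·E[S²]/(2(1−ρ)) = 7.92·0.028417/(2·0.2848) = 0.39509 hr

Final: 0.39509 hr


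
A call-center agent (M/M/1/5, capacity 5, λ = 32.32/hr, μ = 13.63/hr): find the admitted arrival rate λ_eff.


ρ = 2.3712; P_K = (1−ρ)ρ^5/(1−ρ^6) = 0.581551
λ_eff = λ(1 − P_K) = 32.32·(1 − 0.581551) = 32.32·0.418449 = 13.5243 /hr

Final: 13.5243 /hr


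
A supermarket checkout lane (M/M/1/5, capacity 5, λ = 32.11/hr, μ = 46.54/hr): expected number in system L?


ρ = 32.11/46.54 = 0.6899
L = ρ[1 − (K+1)ρ^K + Kρ^(K+1)] / [(1−ρ)(1−ρ^(K+1))]
Numerator: 0.6899·(1 − 6·0.156340 + 5·0.107866) = 0.414856
Denominator: (0.3101)·(0.892134) = 0.276611
L = 0.414856/0.276611 = 1.4998

Final: 1.4998


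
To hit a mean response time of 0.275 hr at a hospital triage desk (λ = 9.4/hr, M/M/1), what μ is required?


W = 1/(μ−λ) ⇒ μ − λ = 1/W = 1/0.275 = 3.6364
μ = λ + 1/W = 9.4 + 3.6364 = 13.0364 per hr

Final: 13.0364 /hr


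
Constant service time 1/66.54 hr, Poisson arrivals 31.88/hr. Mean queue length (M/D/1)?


ρ = 31.88/66.54 = 0.4791
M/D/1: Lq = ρ²/(2(1−ρ)) = 0.2295/(2·0.5209) = 0.22034

Final: 0.22034


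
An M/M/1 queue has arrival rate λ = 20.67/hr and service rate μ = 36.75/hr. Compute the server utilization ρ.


ρ = λ/μ = 20.67/36.75 = 0.5624

Final: 0.5624


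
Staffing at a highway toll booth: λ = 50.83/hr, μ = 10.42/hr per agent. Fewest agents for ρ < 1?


Stability requires cμ > λ ⇔ c > λ/μ.
λ/μ = 50.83/10.42 = 4.8781
Minimum integer c = ⌊4.8781⌋ + 1 = 5
Check: 5·10.42 = 52.10 > 50.83, while 4·10.42 = 41.68 ≤ 50.83

Final: 5 servers


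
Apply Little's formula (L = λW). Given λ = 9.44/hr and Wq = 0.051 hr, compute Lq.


Lq = λWq = 9.44·0.051 = 0.4814

Final: 0.4814


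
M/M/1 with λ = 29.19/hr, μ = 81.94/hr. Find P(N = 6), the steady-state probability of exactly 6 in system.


ρ = 29.19/81.94 = 0.3562
P_n = (1−ρ)·ρ^n = (1 − 0.3562)·0.3562^6 = 0.6438·0.002044 = 0.001316

Final: 0.001316


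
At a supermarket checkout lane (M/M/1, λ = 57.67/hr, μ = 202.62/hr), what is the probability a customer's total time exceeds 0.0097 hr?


W ~ Exponential(μ−λ) for M/M/1.
μ − λ = 202.62 − 57.67 = 144.9500
P(W > t) = e^{−(μ−λ)t} = e^{−1.4060} = 0.245118

Final: 0.245118


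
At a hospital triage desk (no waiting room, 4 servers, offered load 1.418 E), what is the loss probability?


B(c,a) = (a^c/c!) / Σ_{k=0}^{c} a^k/k!
a^4/4! = 0.168459
Σ terms (k=0..4): 1.00000 + 1.41800 + 1.00536 + 0.47520 + 0.16846 = 4.067022
B = 0.168459/4.067022 = 0.041421

Final: 0.041421


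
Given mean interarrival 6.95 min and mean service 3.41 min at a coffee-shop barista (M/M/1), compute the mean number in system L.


λ = 60/6.95 = 8.6331 /hr
μ = 60/3.41 = 17.5953 /hr
ρ = λ/μ = 8.6331/17.5953 = 0.4906
L = ρ/(1−ρ) = 0.4906/0.5094 = 0.9633

Final: 0.9633


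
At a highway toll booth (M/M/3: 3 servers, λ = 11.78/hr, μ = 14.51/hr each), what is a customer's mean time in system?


a = 0.8119; ρ = 0.2706; P₀ = 0.441759
Lq = P₀·a^c·ρ/(c!(1−ρ)²) = 0.02004
Wq = Lq/λ = 0.02004/11.78 = 0.001701 hr
W = Wq + 1/μ = 0.001701 + 0.06892 = 0.07062 hr

Final: 0.07062 hr


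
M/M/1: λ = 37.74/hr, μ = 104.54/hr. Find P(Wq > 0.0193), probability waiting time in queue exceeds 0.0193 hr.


ρ = 37.74/104.54 = 0.3610
P(Wq > t) = ρ·e^{−(μ−λ)t} = 0.3610·e^{−1.2892}
= 0.3610·0.275480 = 0.099451

Final: 0.099451


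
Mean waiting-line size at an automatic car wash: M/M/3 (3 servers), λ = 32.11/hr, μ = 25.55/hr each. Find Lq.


a = λ/μ = 1.2568; ρ = a/3 = 0.4189
P₀ = 0.276565
Lq = P₀·a^c·ρ / (c!·(1−ρ)²) = 0.276565·1.98494·0.4189/(6·0.33766)
= 0.11351

Final: 0.11351


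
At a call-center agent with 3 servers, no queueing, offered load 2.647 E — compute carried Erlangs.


B(3,2.647) = 0.301823 (Erlang-B)
Carried load = a(1 − B) = 2.647·(1 − 0.301823) = 2.647·0.698177 = 1.8481 E

Final: 1.8481 Erlangs


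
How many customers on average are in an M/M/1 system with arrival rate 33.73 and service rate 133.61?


ρ = λ/μ = 33.73/133.61 = 0.2525
L = ρ/(1−ρ) = 0.2525/(1 − 0.2525) = 0.2525/0.7475 = 0.3377

Final: 0.3377


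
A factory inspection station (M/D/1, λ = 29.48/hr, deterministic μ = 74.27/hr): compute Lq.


ρ = 29.48/74.27 = 0.3969
M/D/1: Lq = ρ²/(2(1−ρ)) = 0.1576/(2·0.6031) = 0.13063

Final: 0.13063


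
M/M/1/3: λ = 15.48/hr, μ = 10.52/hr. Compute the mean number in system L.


ρ = 15.48/10.52 = 1.4715
L = ρ[1 − (K+1)ρ^K + Kρ^(K+1)] / [(1−ρ)(1−ρ^(K+1))]
Numerator: 1.4715·(1 − 4·3.186146 + 3·4.688359) = 3.414567
Denominator: (-0.4715)·(-3.688359) = 1.738998
L = 3.414567/1.738998 = 1.9635

Final: 1.9635


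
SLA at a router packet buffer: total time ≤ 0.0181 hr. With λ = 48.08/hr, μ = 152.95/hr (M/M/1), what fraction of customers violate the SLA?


W ~ Exponential(μ−λ) for M/M/1.
μ − λ = 152.95 − 48.08 = 104.8700
P(W > t) = e^{−(μ−λ)t} = e^{−1.8981} = 0.149846

Final: 0.149846


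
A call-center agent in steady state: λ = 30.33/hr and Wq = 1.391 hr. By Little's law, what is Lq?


Lq = λWq = 30.33·1.391 = 42.1890

Final: 42.1890


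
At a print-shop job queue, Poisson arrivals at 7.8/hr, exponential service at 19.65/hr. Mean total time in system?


W = 1/(μ−λ) = 1/(19.65 − 7.8) = 1/11.85 = 0.08439 hr

Final: 0.08439 hr


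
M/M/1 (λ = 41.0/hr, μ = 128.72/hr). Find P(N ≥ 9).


ρ = 41.0/128.72 = 0.3185
P(N ≥ n) = ρ^n = 0.3185^9 = 0.00003375

Final: 0.00003375


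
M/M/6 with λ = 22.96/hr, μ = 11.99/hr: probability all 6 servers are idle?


a = λ/μ = 22.96/11.99 = 1.9149; ρ = a/c = 0.3192
Σ_{k=0}^{5} a^k/k! (terms k=0..5) = 1.00000 + 1.91493 + 1.83348 + 1.17033 + 0.56027 + 0.21458 = 6.69358
Tail: a^6/(6!(1−ρ)) = 49.30787/(720·0.6808) = 0.10059
P₀ = 1/(6.69358 + 0.10059) = 1/6.79417 = 0.147185

Final: 0.147185


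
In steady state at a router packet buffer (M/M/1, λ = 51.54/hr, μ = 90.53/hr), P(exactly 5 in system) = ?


ρ = 51.54/90.53 = 0.5693
P_n = (1−ρ)·ρ^n = (1 − 0.5693)·0.5693^5 = 0.4307·0.059808 = 0.025758

Final: 0.025758


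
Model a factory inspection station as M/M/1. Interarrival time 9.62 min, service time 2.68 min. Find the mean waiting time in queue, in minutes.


λ = 60/9.62 = 6.2370 /hr
μ = 60/2.68 = 22.3881 /hr
ρ = λ/μ = 6.2370/22.3881 = 0.2786
Wq = ρ/(μ−λ) = 0.2786/(22.3881−6.2370) = 0.01725 hr
In minutes: 0.01725·60 = 1.035 min

Final: 1.035 min


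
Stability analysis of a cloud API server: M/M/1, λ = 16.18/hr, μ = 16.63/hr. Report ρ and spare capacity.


Total capacity cμ = 1·16.63 = 16.63/hr
ρ = λ/(cμ) = 16.18/16.63 = 0.9729
Stable ⇔ ρ < 1: YES
Spare capacity = cμ − λ = 16.63 − 16.18 = 0.45/hr

Final: ρ = 0.9729; stable; margin = 0.45/hr


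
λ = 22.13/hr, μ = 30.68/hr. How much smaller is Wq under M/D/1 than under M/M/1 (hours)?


ρ = 22.13/30.68 = 0.7213
Wq(M/M/1) = ρ/(μ−λ) = 0.7213/8.55 = 0.08436 hr
Wq(M/D/1) = ρ/(2(μ−λ)) = 0.04218 hr
Savings = 0.08436 − 0.04218 = 0.04218 hr

Final: 0.04218 hr


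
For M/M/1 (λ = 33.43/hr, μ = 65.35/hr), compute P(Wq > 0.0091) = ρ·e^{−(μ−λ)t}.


ρ = 33.43/65.35 = 0.5116
P(Wq > t) = ρ·e^{−(μ−λ)t} = 0.5116·e^{−0.2905}
= 0.5116·0.747910 = 0.382596

Final: 0.382596


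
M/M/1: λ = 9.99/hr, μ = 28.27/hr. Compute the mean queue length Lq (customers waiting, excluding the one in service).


ρ = 9.99/28.27 = 0.3534
Lq = ρ²/(1−ρ) = 0.1249/0.6466 = 0.1931

Final: 0.1931


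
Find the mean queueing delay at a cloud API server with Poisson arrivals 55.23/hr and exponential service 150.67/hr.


ρ = 55.23/150.67 = 0.3666
Wq = ρ/(μ−λ) = 0.3666/(150.67 − 55.23) = 0.3666/95.44 = 0.003841 hr

Final: 0.003841 hr


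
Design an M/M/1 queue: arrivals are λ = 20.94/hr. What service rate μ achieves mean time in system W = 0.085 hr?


W = 1/(μ−λ) ⇒ μ − λ = 1/W = 1/0.085 = 11.7647
μ = λ + 1/W = 20.94 + 11.7647 = 32.7047 per hr

Final: 32.7047 /hr


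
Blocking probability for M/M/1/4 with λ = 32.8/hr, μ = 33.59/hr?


ρ = λ/μ = 32.8/33.59 = 0.9765
P_K = (1−ρ)ρ^K/(1−ρ^(K+1)) = (0.02352·0.909191)/(1 − 0.887808)
= 0.021383/0.112192 = 0.190595

Final: 0.190595


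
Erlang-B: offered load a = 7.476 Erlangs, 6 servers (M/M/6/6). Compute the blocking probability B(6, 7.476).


B(c,a) = (a^c/c!) / Σ_{k=0}^{c} a^k/k!
a^6/6! = 242.484096
Σ terms (k=0..6): 1.00000 + 7.47600 + 27.94529 + 69.63966 + 130.15652 + 194.61003 + 242.48410 = 673.311591
B = 242.484096/673.311591 = 0.360137

Final: 0.360137


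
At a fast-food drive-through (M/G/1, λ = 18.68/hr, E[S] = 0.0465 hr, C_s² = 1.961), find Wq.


ρ = λ·E[S] = 18.68·0.0465 = 0.8686
E[S²] = E[S]²(1+C_s²) = 0.0465²·(1+1.961) = 0.006402
Wq = λ·E[S²]/(2(1−ρ)) = 18.68·0.006402/(2·0.1314) = 0.45516 hr

Final: 0.45516 hr


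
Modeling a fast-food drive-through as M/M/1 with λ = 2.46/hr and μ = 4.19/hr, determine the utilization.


ρ = λ/μ = 2.46/4.19 = 0.5871

Final: 0.5871


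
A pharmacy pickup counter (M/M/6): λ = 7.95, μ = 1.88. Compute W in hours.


a = 4.2287; ρ = 0.7048; P₀ = 0.012777
Lq = P₀·a^c·ρ/(c!(1−ρ)²) = 0.82060
Wq = Lq/λ = 0.82060/7.95 = 0.10322 hr
W = Wq + 1/μ = 0.10322 + 0.53191 = 0.63513 hr

Final: 0.63513 hr


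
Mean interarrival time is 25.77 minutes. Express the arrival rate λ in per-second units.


λ = 1/(interarrival time) in consistent units.
1 second = 0.0166667 min, so λ = 0.0166667/25.77 = 0.0006467 per second

Final: 0.0006467 /sec


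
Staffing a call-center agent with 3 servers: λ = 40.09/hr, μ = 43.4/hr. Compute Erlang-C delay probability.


a = λ/μ = 0.9237; ρ = a/3 = 0.3079
P₀ = 0.393672 (from M/M/c formula)
C(c,a) = [a^c/(c!(1−ρ))]·P₀ = [0.78820/(6·0.6921)]·0.393672
= 0.18981·0.393672 = 0.074724

Final: 0.074724


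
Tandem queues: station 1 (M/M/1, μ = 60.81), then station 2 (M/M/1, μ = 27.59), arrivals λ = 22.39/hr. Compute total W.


Each node sees arrival rate λ = 22.39/hr (tandem ⇒ throughput preserved).
W₁ = 1/(μ₁−λ) = 1/(60.81−22.39) = 0.02603 hr
W₂ = 1/(μ₂−λ) = 1/(27.59−22.39) = 0.19231 hr
W_total = W₁ + W₂ = 0.02603 + 0.19231 = 0.21834 hr

Final: 0.21834 hr


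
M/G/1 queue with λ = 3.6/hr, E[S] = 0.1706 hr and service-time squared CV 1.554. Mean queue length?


ρ = λ·E[S] = 3.6·0.1706 = 0.6142
Lq = ρ²(1+C_s²)/(2(1−ρ)) = 0.3772·(1+1.554)/(2·0.3858)
= 0.3772·2.5540/0.7717 = 1.24838

Final: 1.24838


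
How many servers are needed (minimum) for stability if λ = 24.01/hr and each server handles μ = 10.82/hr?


Stability requires cμ > λ ⇔ c > λ/μ.
λ/μ = 24.01/10.82 = 2.2190
Minimum integer c = ⌊2.2190⌋ + 1 = 3
Check: 3·10.82 = 32.46 > 24.01, while 2·10.82 = 21.64 ≤ 24.01

Final: 3 servers


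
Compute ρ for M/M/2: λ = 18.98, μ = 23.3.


ρ = λ/(cμ) = 18.98/(2·23.3) = 18.98/46.60 = 0.4073

Final: 0.4073


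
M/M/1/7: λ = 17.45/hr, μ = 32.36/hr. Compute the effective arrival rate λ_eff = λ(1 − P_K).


ρ = 0.5392; P_K = (1−ρ)ρ^7/(1−ρ^8) = 0.006153
λ_eff = λ(1 − P_K) = 17.45·(1 − 0.006153) = 17.45·0.993847 = 17.3426 /hr

Final: 17.3426 /hr


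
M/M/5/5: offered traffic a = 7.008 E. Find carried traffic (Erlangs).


B(5,7.008) = 0.425191 (Erlang-B)
Carried load = a(1 − B) = 7.008·(1 − 0.425191) = 7.008·0.574809 = 4.0283 E

Final: 4.0283 Erlangs


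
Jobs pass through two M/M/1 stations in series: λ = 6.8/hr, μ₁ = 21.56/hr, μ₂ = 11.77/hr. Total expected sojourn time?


Each node sees arrival rate λ = 6.8/hr (tandem ⇒ throughput preserved).
W₁ = 1/(μ₁−λ) = 1/(21.56−6.8) = 0.06775 hr
W₂ = 1/(μ₂−λ) = 1/(11.77−6.8) = 0.20121 hr
W_total = W₁ + W₂ = 0.06775 + 0.20121 = 0.26896 hr

Final: 0.26896 hr


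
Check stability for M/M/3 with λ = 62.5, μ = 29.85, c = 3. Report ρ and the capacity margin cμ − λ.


Total capacity cμ = 3·29.85 = 89.55/hr
ρ = λ/(cμ) = 62.5/89.55 = 0.6979
Stable ⇔ ρ < 1: YES
Spare capacity = cμ − λ = 89.55 − 62.5 = 27.05/hr

Final: ρ = 0.6979; stable; margin = 27.05/hr


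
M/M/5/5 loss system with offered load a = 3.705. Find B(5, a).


B(c,a) = (a^c/c!) / Σ_{k=0}^{c} a^k/k!
a^5/5! = 5.817814
Σ terms (k=0..5): 1.00000 + 3.70500 + 6.86351 + 8.47644 + 7.85130 + 5.81781 = 33.714065
B = 5.817814/33.714065 = 0.172563

Final: 0.172563


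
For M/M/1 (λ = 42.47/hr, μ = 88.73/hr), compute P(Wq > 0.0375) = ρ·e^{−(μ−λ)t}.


ρ = 42.47/88.73 = 0.4786
P(Wq > t) = ρ·e^{−(μ−λ)t} = 0.4786·e^{−1.7348}
= 0.4786·0.176444 = 0.084454

Final: 0.084454


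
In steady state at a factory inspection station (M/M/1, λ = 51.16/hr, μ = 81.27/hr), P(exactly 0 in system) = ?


ρ = 51.16/81.27 = 0.6295
P_n = (1−ρ)·ρ^n = (1 − 0.6295)·0.6295^0 = 0.3705·1.000000 = 0.370493

Final: 0.370493


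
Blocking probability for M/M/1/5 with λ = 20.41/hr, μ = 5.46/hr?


ρ = λ/μ = 20.41/5.46 = 3.7381
P_K = (1−ρ)ρ^K/(1−ρ^(K+1)) = (-2.7381·729.880583)/(1 − 2728.363130)
= -1998.482548/-2727.363130 = 0.732753

Final: 0.732753


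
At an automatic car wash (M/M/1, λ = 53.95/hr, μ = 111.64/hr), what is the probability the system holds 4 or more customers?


ρ = 53.95/111.64 = 0.4832
P(N ≥ n) = ρ^n = 0.4832^4 = 0.054536

Final: 0.054536


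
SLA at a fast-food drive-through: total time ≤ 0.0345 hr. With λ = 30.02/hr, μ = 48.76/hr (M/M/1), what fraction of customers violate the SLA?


W ~ Exponential(μ−λ) for M/M/1.
μ − λ = 48.76 − 30.02 = 18.7400
P(W > t) = e^{−(μ−λ)t} = e^{−0.6465} = 0.523860

Final: 0.523860


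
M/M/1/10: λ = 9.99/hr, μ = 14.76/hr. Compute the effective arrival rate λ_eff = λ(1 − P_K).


ρ = 0.6768; P_K = (1−ρ)ρ^10/(1−ρ^11) = 0.006610
λ_eff = λ(1 − P_K) = 9.99·(1 − 0.006610) = 9.99·0.993390 = 9.9240 /hr

Final: 9.9240 /hr


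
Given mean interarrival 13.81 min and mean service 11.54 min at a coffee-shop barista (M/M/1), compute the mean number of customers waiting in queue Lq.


λ = 60/13.81 = 4.3447 /hr
μ = 60/11.54 = 5.1993 /hr
ρ = λ/μ = 4.3447/5.1993 = 0.8356
Lq = ρ²/(1−ρ) = 0.6983/0.1644 = 4.2481

Final: 4.2481


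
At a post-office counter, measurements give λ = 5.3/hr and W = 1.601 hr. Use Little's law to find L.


L = λW = 5.3·1.601 = 8.4853

Final: 8.4853


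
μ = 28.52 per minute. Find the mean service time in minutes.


Mean service time = 1/μ = 1/28.52 minute = 0.03506 minute
In minutes: 0.03506 × 1 = 0.03506 min

Final: 0.03506 min


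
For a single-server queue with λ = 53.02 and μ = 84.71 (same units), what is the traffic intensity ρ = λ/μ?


ρ = λ/μ = 53.02/84.71 = 0.6259

Final: 0.6259


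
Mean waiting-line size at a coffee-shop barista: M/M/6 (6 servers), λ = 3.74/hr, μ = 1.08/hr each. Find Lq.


a = λ/μ = 3.4630; ρ = a/6 = 0.5772
P₀ = 0.030132
Lq = P₀·a^c·ρ / (c!·(1−ρ)²) = 0.030132·1724.59483·0.5772/(720·0.17879)
= 0.23298

Final: 0.23298


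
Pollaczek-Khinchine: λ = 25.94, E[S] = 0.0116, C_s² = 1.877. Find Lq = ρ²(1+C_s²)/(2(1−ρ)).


ρ = λ·E[S] = 25.94·0.0116 = 0.3009
Lq = ρ²(1+C_s²)/(2(1−ρ)) = 0.09054·(1+1.877)/(2·0.6991)
= 0.09054·2.8770/1.3982 = 0.18631

Final: 0.18631


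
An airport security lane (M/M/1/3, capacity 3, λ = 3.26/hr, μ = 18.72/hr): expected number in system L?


ρ = 3.26/18.72 = 0.1741
L = ρ[1 − (K+1)ρ^K + Kρ^(K+1)] / [(1−ρ)(1−ρ^(K+1))]
Numerator: 0.1741·(1 − 4·0.005281 + 3·0.0009197) = 0.170947
Denominator: (0.8259)·(0.999080) = 0.825095
L = 0.170947/0.825095 = 0.2072

Final: 0.2072


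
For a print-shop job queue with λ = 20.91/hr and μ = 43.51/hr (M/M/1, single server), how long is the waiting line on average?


ρ = 20.91/43.51 = 0.4806
Lq = ρ²/(1−ρ) = 0.2310/0.5194 = 0.4446

Final: 0.4446


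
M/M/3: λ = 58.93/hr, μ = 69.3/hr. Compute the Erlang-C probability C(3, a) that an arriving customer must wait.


a = λ/μ = 0.8504; ρ = a/3 = 0.2835
P₀ = 0.424639 (from M/M/c formula)
C(c,a) = [a^c/(c!(1−ρ))]·P₀ = [0.61491/(6·0.7165)]·0.424639
= 0.14303·0.424639 = 0.060734

Final: 0.060734


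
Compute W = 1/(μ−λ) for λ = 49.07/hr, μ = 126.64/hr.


W = 1/(μ−λ) = 1/(126.64 − 49.07) = 1/77.57 = 0.01289 hr

Final: 0.01289 hr


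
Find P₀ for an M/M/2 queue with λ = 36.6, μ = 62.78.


a = λ/μ = 36.6/62.78 = 0.5830; ρ = a/c = 0.2915
Σ_{k=0}^{1} a^k/k! (terms k=0..1) = 1.00000 + 0.58299 = 1.58299
Tail: a^2/(2!(1−ρ)) = 0.33988/(2·0.7085) = 0.23985
P₀ = 1/(1.58299 + 0.23985) = 1/1.82284 = 0.548594

Final: 0.548594


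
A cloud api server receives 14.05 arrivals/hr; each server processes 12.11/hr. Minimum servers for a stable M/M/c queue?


Stability requires cμ > λ ⇔ c > λ/μ.
λ/μ = 14.05/12.11 = 1.1602
Minimum integer c = ⌊1.1602⌋ + 1 = 2
Check: 2·12.11 = 24.22 > 14.05, while 1·12.11 = 12.11 ≤ 14.05

Final: 2 servers


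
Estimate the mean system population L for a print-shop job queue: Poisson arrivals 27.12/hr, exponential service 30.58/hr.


ρ = λ/μ = 27.12/30.58 = 0.8869
L = ρ/(1−ρ) = 0.8869/(1 − 0.8869) = 0.8869/0.1131 = 7.8382

Final: 7.8382


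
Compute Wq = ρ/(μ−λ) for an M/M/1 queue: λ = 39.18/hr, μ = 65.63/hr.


ρ = 39.18/65.63 = 0.5970
Wq = ρ/(μ−λ) = 0.5970/(65.63 − 39.18) = 0.5970/26.45 = 0.02257 hr

Final: 0.02257 hr


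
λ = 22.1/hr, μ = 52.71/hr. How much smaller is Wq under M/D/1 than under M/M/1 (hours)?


ρ = 22.1/52.71 = 0.4193
Wq(M/M/1) = ρ/(μ−λ) = 0.4193/30.61 = 0.01370 hr
Wq(M/D/1) = ρ/(2(μ−λ)) = 0.006849 hr
Savings = 0.01370 − 0.006849 = 0.006849 hr

Final: 0.006849 hr


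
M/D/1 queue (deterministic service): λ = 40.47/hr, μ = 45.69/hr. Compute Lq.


ρ = 40.47/45.69 = 0.8858
M/D/1: Lq = ρ²/(2(1−ρ)) = 0.7846/(2·0.1142) = 3.43356

Final: 3.43356


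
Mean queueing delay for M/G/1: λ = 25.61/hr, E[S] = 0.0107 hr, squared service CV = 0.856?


ρ = λ·E[S] = 25.61·0.0107 = 0.2740
E[S²] = E[S]²(1+C_s²) = 0.0107²·(1+0.856) = 0.0002125
Wq = λ·E[S²]/(2(1−ρ)) = 25.61·0.0002125/(2·0.7260) = 0.003748 hr

Final: 0.003748 hr


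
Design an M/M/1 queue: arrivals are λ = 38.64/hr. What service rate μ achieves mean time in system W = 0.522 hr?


W = 1/(μ−λ) ⇒ μ − λ = 1/W = 1/0.522 = 1.9157
μ = λ + 1/W = 38.64 + 1.9157 = 40.5557 per hr

Final: 40.5557 /hr


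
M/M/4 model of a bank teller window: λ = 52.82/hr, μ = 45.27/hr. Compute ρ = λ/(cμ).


ρ = λ/(cμ) = 52.82/(4·45.27) = 52.82/181.08 = 0.2917

Final: 0.2917


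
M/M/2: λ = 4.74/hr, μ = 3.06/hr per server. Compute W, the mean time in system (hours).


a = 1.5490; ρ = 0.7745; P₀ = 0.127072
Lq = P₀·a^c·ρ/(c!(1−ρ)²) = 2.32223
Wq = Lq/λ = 2.32223/4.74 = 0.48992 hr
W = Wq + 1/μ = 0.48992 + 0.32680 = 0.81672 hr

Final: 0.81672 hr


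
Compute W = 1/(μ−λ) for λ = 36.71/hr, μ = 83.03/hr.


W = 1/(μ−λ) = 1/(83.03 − 36.71) = 1/46.32 = 0.02159 hr

Final: 0.02159 hr


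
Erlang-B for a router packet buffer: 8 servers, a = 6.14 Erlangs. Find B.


B(c,a) = (a^c/c!) / Σ_{k=0}^{c} a^k/k!
a^8/8! = 50.098699
Σ terms (k=0..8): 1.00000 + 6.14000 + 18.84980 + 38.57926 + 59.21916 + 72.72113 + 74.41795 + 65.27518 + 50.09870 = 386.301177
B = 50.098699/386.301177 = 0.129688

Final: 0.129688


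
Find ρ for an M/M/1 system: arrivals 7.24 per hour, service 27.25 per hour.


ρ = λ/μ = 7.24/27.25 = 0.2657

Final: 0.2657


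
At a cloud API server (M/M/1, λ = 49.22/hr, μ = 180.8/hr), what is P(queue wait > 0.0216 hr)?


ρ = 49.22/180.8 = 0.2722
P(Wq > t) = ρ·e^{−(μ−λ)t} = 0.2722·e^{−2.8421}
= 0.2722·0.058301 = 0.015872

Final: 0.015872


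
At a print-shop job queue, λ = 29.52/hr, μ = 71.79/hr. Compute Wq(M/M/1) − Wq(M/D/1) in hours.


ρ = 29.52/71.79 = 0.4112
Wq(M/M/1) = ρ/(μ−λ) = 0.4112/42.27 = 0.009728 hr
Wq(M/D/1) = ρ/(2(μ−λ)) = 0.004864 hr
Savings = 0.009728 − 0.004864 = 0.004864 hr

Final: 0.004864 hr


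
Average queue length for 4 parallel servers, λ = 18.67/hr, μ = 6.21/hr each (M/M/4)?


a = λ/μ = 3.0064; ρ = a/4 = 0.7516
P₀ = 0.037370
Lq = P₀·a^c·ρ / (c!·(1−ρ)²) = 0.037370·81.69790·0.7516/(24·0.06170)
= 1.54970

Final: 1.54970


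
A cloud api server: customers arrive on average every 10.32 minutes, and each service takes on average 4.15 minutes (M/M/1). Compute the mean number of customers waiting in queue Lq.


λ = 60/10.32 = 5.8140 /hr
μ = 60/4.15 = 14.4578 /hr
ρ = λ/μ = 5.8140/14.4578 = 0.4021
Lq = ρ²/(1−ρ) = 0.1617/0.5979 = 0.2705

Final: 0.2705


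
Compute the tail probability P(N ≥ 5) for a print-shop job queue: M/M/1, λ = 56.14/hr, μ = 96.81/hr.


ρ = 56.14/96.81 = 0.5799
P(N ≥ n) = ρ^n = 0.5799^5 = 0.065578

Final: 0.065578


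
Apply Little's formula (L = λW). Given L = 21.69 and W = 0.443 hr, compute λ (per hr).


λ = L/W = 21.69/0.443 = 48.9616 /hr

Final: 48.9616 /hr


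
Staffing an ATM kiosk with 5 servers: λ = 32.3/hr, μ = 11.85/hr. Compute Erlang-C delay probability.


a = λ/μ = 2.7257; ρ = a/5 = 0.5451
P₀ = 0.063003 (from M/M/c formula)
C(c,a) = [a^c/(c!(1−ρ))]·P₀ = [150.45993/(120·0.4549)]·0.063003
= 2.75657·0.063003 = 0.173671

Final: 0.173671


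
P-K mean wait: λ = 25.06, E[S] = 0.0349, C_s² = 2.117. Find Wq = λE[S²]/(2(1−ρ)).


ρ = λ·E[S] = 25.06·0.0349 = 0.8746
E[S²] = E[S]²(1+C_s²) = 0.0349²·(1+2.117) = 0.003797
Wq = λ·E[S²]/(2(1−ρ)) = 25.06·0.003797/(2·0.1254) = 0.37933 hr

Final: 0.37933 hr


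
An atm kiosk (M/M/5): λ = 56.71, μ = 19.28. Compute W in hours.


a = 2.9414; ρ = 0.5883; P₀ = 0.049791
Lq = P₀·a^c·ρ/(c!(1−ρ)²) = 0.31704
Wq = Lq/λ = 0.31704/56.71 = 0.005590 hr
W = Wq + 1/μ = 0.005590 + 0.05187 = 0.05746 hr

Final: 0.05746 hr


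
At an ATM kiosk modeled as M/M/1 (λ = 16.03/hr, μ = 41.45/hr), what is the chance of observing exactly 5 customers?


ρ = 16.03/41.45 = 0.3867
P_n = (1−ρ)·ρ^n = (1 − 0.3867)·0.3867^5 = 0.6133·0.008651 = 0.005305

Final: 0.005305


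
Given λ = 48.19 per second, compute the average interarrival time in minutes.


Mean interarrival time = 1/λ = 1/48.19 second = 0.02075 second
In minutes: 0.02075 × 0.0166667 = 0.0003459 min

Final: 0.0003459 min


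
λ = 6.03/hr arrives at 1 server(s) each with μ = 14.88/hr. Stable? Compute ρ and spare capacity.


Total capacity cμ = 1·14.88 = 14.88/hr
ρ = λ/(cμ) = 6.03/14.88 = 0.4052
Stable ⇔ ρ < 1: YES
Spare capacity = cμ − λ = 14.88 − 6.03 = 8.85/hr

Final: ρ = 0.4052; stable; margin = 8.85/hr


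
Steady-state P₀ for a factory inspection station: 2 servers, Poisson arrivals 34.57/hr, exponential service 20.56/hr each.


a = λ/μ = 34.57/20.56 = 1.6814; ρ = a/c = 0.8407
Σ_{k=0}^{1} a^k/k! (terms k=0..1) = 1.00000 + 1.68142 = 2.68142
Tail: a^2/(2!(1−ρ)) = 2.82717/(2·0.1593) = 8.87430
P₀ = 1/(2.68142 + 8.87430) = 1/11.55573 = 0.086537

Final: 0.086537


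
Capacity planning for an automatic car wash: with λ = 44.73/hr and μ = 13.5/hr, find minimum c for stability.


Stability requires cμ > λ ⇔ c > λ/μ.
λ/μ = 44.73/13.5 = 3.3133
Minimum integer c = ⌊3.3133⌋ + 1 = 4
Check: 4·13.5 = 54.00 > 44.73, while 3·13.5 = 40.50 ≤ 44.73

Final: 4 servers


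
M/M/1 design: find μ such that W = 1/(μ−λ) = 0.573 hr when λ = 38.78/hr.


W = 1/(μ−λ) ⇒ μ − λ = 1/W = 1/0.573 = 1.7452
μ = λ + 1/W = 38.78 + 1.7452 = 40.5252 per hr

Final: 40.5252 /hr


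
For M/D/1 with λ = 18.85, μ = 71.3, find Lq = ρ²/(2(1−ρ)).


ρ = 18.85/71.3 = 0.2644
M/D/1: Lq = ρ²/(2(1−ρ)) = 0.06989/(2·0.7356) = 0.04751

Final: 0.04751


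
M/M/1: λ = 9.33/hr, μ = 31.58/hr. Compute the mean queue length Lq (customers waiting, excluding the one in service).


ρ = 9.33/31.58 = 0.2954
Lq = ρ²/(1−ρ) = 0.08728/0.7046 = 0.1239

Final: 0.1239


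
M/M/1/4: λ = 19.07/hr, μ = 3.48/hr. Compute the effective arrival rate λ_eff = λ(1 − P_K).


ρ = 5.4799; P_K = (1−ρ)ρ^4/(1−ρ^5) = 0.817680
λ_eff = λ(1 − P_K) = 19.07·(1 − 0.817680) = 19.07·0.182320 = 3.4768 /hr

Final: 3.4768 /hr


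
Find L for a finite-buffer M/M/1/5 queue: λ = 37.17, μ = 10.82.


ρ = 37.17/10.82 = 3.4353
L = ρ[1 − (K+1)ρ^K + Kρ^(K+1)] / [(1−ρ)(1−ρ^(K+1))]
Numerator: 3.4353·(1 − 6·478.438920 + 5·1643.583611) = 18372.988543
Denominator: (-2.4353)·(-1642.583611) = 4000.192065
L = 18372.988543/4000.192065 = 4.5930

Final: 4.5930


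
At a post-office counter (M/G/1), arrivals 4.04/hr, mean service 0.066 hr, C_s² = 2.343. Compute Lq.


ρ = λ·E[S] = 4.04·0.066 = 0.2666
Lq = ρ²(1+C_s²)/(2(1−ρ)) = 0.07110·(1+2.343)/(2·0.7334)
= 0.07110·3.3430/1.4667 = 0.16205

Final: 0.16205


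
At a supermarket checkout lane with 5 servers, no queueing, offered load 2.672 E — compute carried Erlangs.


B(5,2.672) = 0.082968 (Erlang-B)
Carried load = a(1 − B) = 2.672·(1 − 0.082968) = 2.672·0.917032 = 2.4503 E

Final: 2.4503 Erlangs


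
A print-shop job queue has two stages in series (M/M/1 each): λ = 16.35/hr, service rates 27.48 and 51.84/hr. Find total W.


Each node sees arrival rate λ = 16.35/hr (tandem ⇒ throughput preserved).
W₁ = 1/(μ₁−λ) = 1/(27.48−16.35) = 0.08985 hr
W₂ = 1/(μ₂−λ) = 1/(51.84−16.35) = 0.02818 hr
W_total = W₁ + W₂ = 0.08985 + 0.02818 = 0.11802 hr

Final: 0.11802 hr


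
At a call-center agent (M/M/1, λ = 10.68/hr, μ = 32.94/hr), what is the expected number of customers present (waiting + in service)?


ρ = λ/μ = 10.68/32.94 = 0.3242
L = ρ/(1−ρ) = 0.3242/(1 − 0.3242) = 0.3242/0.6758 = 0.4798

Final: 0.4798


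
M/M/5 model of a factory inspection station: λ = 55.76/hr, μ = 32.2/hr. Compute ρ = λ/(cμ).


ρ = λ/(cμ) = 55.76/(5·32.2) = 55.76/161.00 = 0.3463

Final: 0.3463


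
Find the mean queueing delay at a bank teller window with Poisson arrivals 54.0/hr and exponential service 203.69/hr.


ρ = 54.0/203.69 = 0.2651
Wq = ρ/(μ−λ) = 0.2651/(203.69 − 54.0) = 0.2651/149.69 = 0.001771 hr

Final: 0.001771 hr


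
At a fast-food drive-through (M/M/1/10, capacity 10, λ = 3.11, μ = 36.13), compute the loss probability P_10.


ρ = λ/μ = 3.11/36.13 = 0.08608
P_K = (1−ρ)ρ^K/(1−ρ^(K+1)) = (0.9139·2.233e-11)/(1 − 1.922e-12)
= 2.041e-11/1.000000 = 2.041e-11

Final: 2.041e-11


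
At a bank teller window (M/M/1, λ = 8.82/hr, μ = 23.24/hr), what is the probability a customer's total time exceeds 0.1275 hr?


W ~ Exponential(μ−λ) for M/M/1.
μ − λ = 23.24 − 8.82 = 14.4200
P(W > t) = e^{−(μ−λ)t} = e^{−1.8385} = 0.159048

Final: 0.159048


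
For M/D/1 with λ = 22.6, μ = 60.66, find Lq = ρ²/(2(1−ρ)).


ρ = 22.6/60.66 = 0.3726
M/D/1: Lq = ρ²/(2(1−ρ)) = 0.1388/(2·0.6274) = 0.11062

Final: 0.11062


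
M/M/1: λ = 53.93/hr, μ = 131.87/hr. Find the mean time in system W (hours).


W = 1/(μ−λ) = 1/(131.87 − 53.93) = 1/77.94 = 0.01283 hr

Final: 0.01283 hr


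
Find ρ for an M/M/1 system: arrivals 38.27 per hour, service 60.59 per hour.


ρ = λ/μ = 38.27/60.59 = 0.6316

Final: 0.6316


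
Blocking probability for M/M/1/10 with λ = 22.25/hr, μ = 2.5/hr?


ρ = λ/μ = 22.25/2.5 = 8.9000
P_K = (1−ρ)ρ^K/(1−ρ^(K+1)) = (-7.9000·3118171992.996620)/(1 − 27751730737.669914)
= -24633558744.673298/-27751730736.669914 = 0.887640

Final: 0.887640


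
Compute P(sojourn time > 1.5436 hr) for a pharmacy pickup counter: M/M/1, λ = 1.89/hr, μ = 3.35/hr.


W ~ Exponential(μ−λ) for M/M/1.
μ − λ = 3.35 − 1.89 = 1.4600
P(W > t) = e^{−(μ−λ)t} = e^{−2.2537} = 0.105015

Final: 0.105015
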